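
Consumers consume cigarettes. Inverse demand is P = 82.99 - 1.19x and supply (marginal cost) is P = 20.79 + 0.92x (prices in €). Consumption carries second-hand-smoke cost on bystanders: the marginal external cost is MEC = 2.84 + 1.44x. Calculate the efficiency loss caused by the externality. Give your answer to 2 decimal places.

Market equilibrium (private): 20.79 + 0.92x = 82.99 - 1.19x → x_m = 29.4787.
Social marginal benefit = demand − MEC = 80.15 - 2.63x.
Set SMB = MC: 80.15 - 2.63x = 20.79 + 0.92x → x* = 16.7211.
The loss is the area between SMB and MC from x* to x_m; with linear curves that's a triangle of height MEC(x_m).
DWL = ½ × 12.7576 × 45.2893 = 288.8914.

DWL = €288.89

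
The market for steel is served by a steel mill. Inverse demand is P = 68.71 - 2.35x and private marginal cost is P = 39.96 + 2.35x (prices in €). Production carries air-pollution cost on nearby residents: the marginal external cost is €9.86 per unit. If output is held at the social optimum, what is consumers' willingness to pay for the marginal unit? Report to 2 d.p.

P = €59.27

Social marginal cost = private MC + MEC = 49.82 + 2.35x.
Set SMC = demand: 49.82 + 2.35x = 68.71 - 2.35x → x* = 4.0191.
Consumer price on the demand curve at x*: 68.71 − 2.35×4.0191 = 59.2651.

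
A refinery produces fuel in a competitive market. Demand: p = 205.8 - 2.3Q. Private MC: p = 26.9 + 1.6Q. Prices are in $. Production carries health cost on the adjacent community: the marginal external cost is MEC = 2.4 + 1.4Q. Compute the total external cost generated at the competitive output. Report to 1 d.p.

Market equilibrium (private): 26.9 + 1.6Q = 205.8 - 2.3Q → Q_m = 45.8718.
Total external cost = ∫₀^{Q_m} (2.4 + 1.4Q) dQ = 2.4×45.8718 + ½×1.4×45.8718² = 1583.0477.

$1583.0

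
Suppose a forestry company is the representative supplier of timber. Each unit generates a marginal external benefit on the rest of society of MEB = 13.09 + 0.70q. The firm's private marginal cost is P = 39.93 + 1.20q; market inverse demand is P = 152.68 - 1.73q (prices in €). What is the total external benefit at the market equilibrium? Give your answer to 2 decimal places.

€1022.00

Market equilibrium (private): 39.93 + 1.20q = 152.68 - 1.73q → q_m = 38.4812.
Total external benefit = ∫₀^{q_m} (13.09 + 0.70q) dq = 13.09×38.4812 + ½×0.70×38.4812² = 1021.9999.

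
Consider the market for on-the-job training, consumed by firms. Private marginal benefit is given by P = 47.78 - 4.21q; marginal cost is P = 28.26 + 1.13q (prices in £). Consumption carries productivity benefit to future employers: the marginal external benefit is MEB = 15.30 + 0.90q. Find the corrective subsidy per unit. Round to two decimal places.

subsidy = £22.36 per unit

Social marginal benefit = demand + MEB = 63.08 - 3.31q.
Set SMB = MC: 63.08 - 3.31q = 28.26 + 1.13q → q* = 7.8423.
The Pigouvian subsidy equals MEB at q*: 15.30 + 0.90×7.8423 = 22.3581.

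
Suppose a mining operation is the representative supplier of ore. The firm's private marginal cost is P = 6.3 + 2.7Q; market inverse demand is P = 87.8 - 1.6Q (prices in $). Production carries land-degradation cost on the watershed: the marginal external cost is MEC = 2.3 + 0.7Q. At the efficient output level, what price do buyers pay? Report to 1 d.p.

P = $62.5

Social marginal cost = private MC + MEC = 8.6 + 3.4Q.
Set SMC = demand: 8.6 + 3.4Q = 87.8 - 1.6Q → Q* = 15.8400.
Consumer price on the demand curve at Q*: 87.8 − 1.6×15.8400 = 62.4560.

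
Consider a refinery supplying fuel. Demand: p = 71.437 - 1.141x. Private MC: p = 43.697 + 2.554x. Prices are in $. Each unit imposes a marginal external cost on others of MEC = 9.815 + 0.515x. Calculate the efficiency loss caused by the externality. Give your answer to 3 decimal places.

Market equilibrium (private): 43.697 + 2.554x = 71.437 - 1.141x → x_m = 7.5074.
Social marginal cost = private MC + MEC = 53.512 + 3.069x.
Set SMC = demand: 53.512 + 3.069x = 71.437 - 1.141x → x* = 4.2577.
The loss is the area between SMC and demand from x* to x_m; with linear curves that's a triangle of height MEC(x_m).
DWL = ½ × 3.2497 × 13.6813 = 22.2301.

DWL = $22.230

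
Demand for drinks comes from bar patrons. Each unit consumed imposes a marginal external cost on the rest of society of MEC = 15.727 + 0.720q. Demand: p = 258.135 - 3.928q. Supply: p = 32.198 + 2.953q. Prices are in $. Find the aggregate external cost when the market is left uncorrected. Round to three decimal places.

$904.522

Market equilibrium (private): 32.198 + 2.953q = 258.135 - 3.928q → q_m = 32.8349.
Total external cost = ∫₀^{q_m} (15.727 + 0.720q) dq = 15.727×32.8349 + ½×0.720×32.8349² = 904.5215.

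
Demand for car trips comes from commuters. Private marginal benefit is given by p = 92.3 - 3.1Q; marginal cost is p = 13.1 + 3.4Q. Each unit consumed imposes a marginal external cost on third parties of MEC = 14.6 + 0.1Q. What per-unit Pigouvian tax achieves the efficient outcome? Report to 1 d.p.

Social marginal benefit = demand − MEC = 77.7 - 3.2Q.
Set SMB = MC: 77.7 - 3.2Q = 13.1 + 3.4Q → Q* = 9.7879.
The Pigouvian tax equals MEC at Q*: 14.6 + 0.1×9.7879 = 15.5788.

tax = 15.6 per unit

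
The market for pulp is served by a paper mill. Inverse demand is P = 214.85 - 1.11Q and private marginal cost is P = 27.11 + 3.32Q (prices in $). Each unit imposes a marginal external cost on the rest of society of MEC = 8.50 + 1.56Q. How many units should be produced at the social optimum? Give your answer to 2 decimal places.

Q* = 29.92

Social marginal cost = private MC + MEC = 35.61 + 4.88Q.
Set SMC = demand: 35.61 + 4.88Q = 214.85 - 1.11Q → Q* = 29.9232.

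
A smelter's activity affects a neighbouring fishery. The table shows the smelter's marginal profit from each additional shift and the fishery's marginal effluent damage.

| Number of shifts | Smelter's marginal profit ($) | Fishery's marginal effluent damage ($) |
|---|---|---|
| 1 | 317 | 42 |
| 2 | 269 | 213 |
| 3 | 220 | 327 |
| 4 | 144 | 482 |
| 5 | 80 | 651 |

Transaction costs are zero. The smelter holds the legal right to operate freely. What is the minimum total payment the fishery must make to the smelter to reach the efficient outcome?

$444

Left alone the smelter would choose level 5 (marginal profit stays positive).
Efficient level: k* = 2 (marginal profit ≥ marginal effluent damage through 2).
The fishery must at least cover the smelter's forgone profit from cutting 5→2: 220 + 144 + 80 = 444.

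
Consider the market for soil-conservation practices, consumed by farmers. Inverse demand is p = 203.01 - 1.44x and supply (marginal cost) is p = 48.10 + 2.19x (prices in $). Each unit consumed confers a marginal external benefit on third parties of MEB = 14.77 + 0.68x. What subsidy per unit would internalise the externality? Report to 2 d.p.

Social marginal benefit = demand + MEB = 217.78 - 0.76x.
Set SMB = MC: 217.78 - 0.76x = 48.10 + 2.19x → x* = 57.5186.
The Pigouvian subsidy equals MEB at x*: 14.77 + 0.68×57.5186 = 53.8826.

subsidy = $53.88 per unit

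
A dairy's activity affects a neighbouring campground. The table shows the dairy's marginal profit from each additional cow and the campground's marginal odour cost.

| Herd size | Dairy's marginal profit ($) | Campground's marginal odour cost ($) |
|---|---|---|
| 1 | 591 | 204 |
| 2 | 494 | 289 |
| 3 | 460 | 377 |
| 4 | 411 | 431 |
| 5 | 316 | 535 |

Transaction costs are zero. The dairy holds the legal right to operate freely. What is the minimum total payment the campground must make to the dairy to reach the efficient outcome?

Left alone the dairy would choose level 5 (marginal profit stays positive).
Efficient level: k* = 3 (marginal profit ≥ marginal odour cost through 3).
The campground must at least cover the dairy's forgone profit from cutting 5→3: 411 + 316 = 727.

$727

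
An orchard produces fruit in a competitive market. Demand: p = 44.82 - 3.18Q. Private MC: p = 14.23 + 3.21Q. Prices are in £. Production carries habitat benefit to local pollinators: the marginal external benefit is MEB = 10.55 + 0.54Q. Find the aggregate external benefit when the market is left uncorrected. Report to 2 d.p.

Market equilibrium (private): 14.23 + 3.21Q = 44.82 - 3.18Q → Q_m = 4.7872.
Total external benefit = ∫₀^{Q_m} (10.55 + 0.54Q) dQ = 10.55×4.7872 + ½×0.54×4.7872² = 56.6926.

£56.69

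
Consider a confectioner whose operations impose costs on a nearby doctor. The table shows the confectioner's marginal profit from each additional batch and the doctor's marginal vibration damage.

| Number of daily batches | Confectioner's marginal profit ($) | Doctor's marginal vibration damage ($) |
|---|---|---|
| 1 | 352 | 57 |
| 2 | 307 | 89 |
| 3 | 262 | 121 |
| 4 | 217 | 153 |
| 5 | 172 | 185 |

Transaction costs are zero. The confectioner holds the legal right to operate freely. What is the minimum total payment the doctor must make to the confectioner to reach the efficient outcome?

Left alone the confectioner would choose level 5 (marginal profit stays positive).
Efficient level: k* = 4 (marginal profit ≥ marginal vibration damage through 4).
The doctor must at least cover the confectioner's forgone profit from cutting 5→4: 172 = 172.

$172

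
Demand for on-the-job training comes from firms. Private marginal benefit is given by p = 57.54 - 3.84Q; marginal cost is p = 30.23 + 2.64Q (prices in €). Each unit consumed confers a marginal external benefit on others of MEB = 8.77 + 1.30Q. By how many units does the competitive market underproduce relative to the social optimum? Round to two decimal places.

Market equilibrium (private): 30.23 + 2.64Q = 57.54 - 3.84Q → Q_m = 4.2145.
Social marginal benefit = demand + MEB = 66.31 - 2.54Q.
Set SMB = MC: 66.31 - 2.54Q = 30.23 + 2.64Q → Q* = 6.9653.
Gap = |4.2145 − 6.9653| = 2.7508.

2.75 units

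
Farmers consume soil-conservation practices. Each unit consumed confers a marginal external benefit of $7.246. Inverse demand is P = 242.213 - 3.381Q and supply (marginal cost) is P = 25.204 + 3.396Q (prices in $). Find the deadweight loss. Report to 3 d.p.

DWL = $3.874

Market equilibrium (private): 25.204 + 3.396Q = 242.213 - 3.381Q → Q_m = 32.0214.
Social marginal benefit = demand + MEB = 249.459 - 3.381Q.
Set SMB = MC: 249.459 - 3.381Q = 25.204 + 3.396Q → Q* = 33.0906.
The loss is the area between SMB and MC from Q* to Q_m; with linear curves that's a triangle of height MEB(Q_m).
DWL = ½ × 1.0692 × 7.2460 = 3.8737.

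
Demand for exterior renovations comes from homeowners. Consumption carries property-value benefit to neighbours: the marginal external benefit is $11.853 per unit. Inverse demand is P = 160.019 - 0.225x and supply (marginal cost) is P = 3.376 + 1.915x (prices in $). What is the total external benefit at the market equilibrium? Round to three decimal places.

Market equilibrium (private): 3.376 + 1.915x = 160.019 - 0.225x → x_m = 73.1977.
Total external benefit = MEB × x_m = 11.853 × 73.1977 = 867.6123.

$867.612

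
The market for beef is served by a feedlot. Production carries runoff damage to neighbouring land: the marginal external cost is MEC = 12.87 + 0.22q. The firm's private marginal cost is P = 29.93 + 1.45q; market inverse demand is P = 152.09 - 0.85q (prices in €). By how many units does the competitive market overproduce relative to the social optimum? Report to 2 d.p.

9.74 units

Market equilibrium (private): 29.93 + 1.45q = 152.09 - 0.85q → q_m = 53.1130.
Social marginal cost = private MC + MEC = 42.80 + 1.67q.
Set SMC = demand: 42.80 + 1.67q = 152.09 - 0.85q → q* = 43.3690.
Gap = |53.1130 − 43.3690| = 9.7440.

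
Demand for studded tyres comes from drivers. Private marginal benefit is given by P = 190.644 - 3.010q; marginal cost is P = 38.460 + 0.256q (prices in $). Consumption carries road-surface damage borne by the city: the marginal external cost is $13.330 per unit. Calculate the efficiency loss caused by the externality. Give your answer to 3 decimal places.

Market equilibrium (private): 38.460 + 0.256q = 190.644 - 3.010q → q_m = 46.5964.
Social marginal benefit = demand − MEC = 177.314 - 3.010q.
Set SMB = MC: 177.314 - 3.010q = 38.460 + 0.256q → q* = 42.5150.
Between q* and q_m the wedge MC − SMB runs linearly from 0 to MEC(q_m), so the loss is a triangle.
DWL = ½ × 4.0814 × 13.3300 = 27.2025.

DWL = $27.203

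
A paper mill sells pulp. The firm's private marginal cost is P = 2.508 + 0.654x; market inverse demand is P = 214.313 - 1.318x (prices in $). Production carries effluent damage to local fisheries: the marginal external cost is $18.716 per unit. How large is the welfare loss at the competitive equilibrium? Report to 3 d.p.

Market equilibrium (private): 2.508 + 0.654x = 214.313 - 1.318x → x_m = 107.4062.
Social marginal cost = private MC + MEC = 21.224 + 0.654x.
Set SMC = demand: 21.224 + 0.654x = 214.313 - 1.318x → x* = 97.9153.
Between x* and x_m the wedge SMC − demand runs linearly from 0 to MEC(x_m), so the loss is a triangle.
DWL = ½ × 9.4909 × 18.7160 = 88.8158.

DWL = $88.816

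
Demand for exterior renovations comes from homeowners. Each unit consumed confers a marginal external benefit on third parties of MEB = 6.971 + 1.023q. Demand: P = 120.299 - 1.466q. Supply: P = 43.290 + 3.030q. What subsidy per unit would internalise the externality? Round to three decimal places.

subsidy = 31.708 per unit

Social marginal benefit = demand + MEB = 127.270 - 0.443q.
Set SMB = MC: 127.270 - 0.443q = 43.290 + 3.030q → q* = 24.1808.
The Pigouvian subsidy equals MEB at q*: 6.971 + 1.023×24.1808 = 31.7080.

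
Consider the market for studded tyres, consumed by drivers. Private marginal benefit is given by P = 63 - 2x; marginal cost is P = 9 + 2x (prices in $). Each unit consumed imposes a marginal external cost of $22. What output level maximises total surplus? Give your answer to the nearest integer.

Social marginal benefit = demand − MEC = 41 - 2x.
Set SMB = MC: 41 - 2x = 9 + 2x → x* = 8.0000.

x* = 8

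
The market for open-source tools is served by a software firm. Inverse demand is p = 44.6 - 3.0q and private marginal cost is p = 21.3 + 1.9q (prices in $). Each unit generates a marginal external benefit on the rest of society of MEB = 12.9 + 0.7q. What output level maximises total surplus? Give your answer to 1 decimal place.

q* = 8.6

Social marginal cost = private MC − MEB = 8.4 + 1.2q.
Set SMC = demand: 8.4 + 1.2q = 44.6 - 3.0q → q* = 8.6190.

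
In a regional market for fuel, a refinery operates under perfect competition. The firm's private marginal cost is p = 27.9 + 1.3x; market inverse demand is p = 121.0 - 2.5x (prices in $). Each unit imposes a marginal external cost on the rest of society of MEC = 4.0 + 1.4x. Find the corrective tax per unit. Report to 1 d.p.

Social marginal cost = private MC + MEC = 31.9 + 2.7x.
Set SMC = demand: 31.9 + 2.7x = 121.0 - 2.5x → x* = 17.1346.
The Pigouvian tax equals MEC at x*: 4.0 + 1.4×17.1346 = 27.9884.

tax = $28.0 per unit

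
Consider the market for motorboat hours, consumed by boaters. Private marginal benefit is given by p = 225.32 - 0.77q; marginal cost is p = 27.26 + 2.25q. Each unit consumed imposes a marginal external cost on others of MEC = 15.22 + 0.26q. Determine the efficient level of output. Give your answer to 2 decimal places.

Social marginal benefit = demand − MEC = 210.10 - 1.03q.
Set SMB = MC: 210.10 - 1.03q = 27.26 + 2.25q → q* = 55.7439.

q* = 55.74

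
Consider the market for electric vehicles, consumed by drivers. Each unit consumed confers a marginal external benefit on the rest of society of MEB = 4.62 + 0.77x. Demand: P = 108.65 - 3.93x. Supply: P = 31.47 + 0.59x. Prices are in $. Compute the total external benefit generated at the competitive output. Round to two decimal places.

$191.14

Market equilibrium (private): 31.47 + 0.59x = 108.65 - 3.93x → x_m = 17.0752.
Total external benefit = ∫₀^{x_m} (4.62 + 0.77x) dx = 4.62×17.0752 + ½×0.77×17.0752² = 191.1390.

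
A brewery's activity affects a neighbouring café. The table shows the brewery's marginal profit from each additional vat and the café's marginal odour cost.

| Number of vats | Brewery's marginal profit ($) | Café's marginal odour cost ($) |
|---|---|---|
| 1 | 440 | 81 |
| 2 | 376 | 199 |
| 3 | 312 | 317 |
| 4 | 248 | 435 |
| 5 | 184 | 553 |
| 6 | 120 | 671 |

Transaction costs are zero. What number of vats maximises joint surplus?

Bargaining reaches the level where marginal profit last exceeds marginal odour cost.
That holds through level 2 (376 ≥ 199) but not at 3 (312 < 317).

2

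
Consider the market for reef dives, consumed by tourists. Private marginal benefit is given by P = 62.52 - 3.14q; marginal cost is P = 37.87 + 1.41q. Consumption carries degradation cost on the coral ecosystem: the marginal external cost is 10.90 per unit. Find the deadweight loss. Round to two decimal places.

DWL = 13.06

Market equilibrium (private): 37.87 + 1.41q = 62.52 - 3.14q → q_m = 5.4176.
Social marginal benefit = demand − MEC = 51.62 - 3.14q.
Set SMB = MC: 51.62 - 3.14q = 37.87 + 1.41q → q* = 3.0220.
Height of the DWL triangle at q_m is MC(q_m) − SMB(q_m) = MEC(q_m) = 10.9000.
DWL = ½ × 2.3956 × 10.9000 = 13.0560.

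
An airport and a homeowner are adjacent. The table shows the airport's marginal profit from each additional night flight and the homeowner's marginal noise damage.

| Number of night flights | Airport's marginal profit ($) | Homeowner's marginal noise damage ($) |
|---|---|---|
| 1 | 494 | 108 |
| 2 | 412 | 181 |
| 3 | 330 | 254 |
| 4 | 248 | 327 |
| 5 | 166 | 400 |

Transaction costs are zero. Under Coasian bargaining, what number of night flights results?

3

Bargaining reaches the level where marginal profit last exceeds marginal noise damage.
That holds through level 3 (330 ≥ 254) but not at 4 (248 < 327).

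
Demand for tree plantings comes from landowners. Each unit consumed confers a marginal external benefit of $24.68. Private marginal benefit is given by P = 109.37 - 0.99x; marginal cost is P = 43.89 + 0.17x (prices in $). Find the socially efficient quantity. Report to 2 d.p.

x* = 77.72

Social marginal benefit = demand + MEB = 134.05 - 0.99x.
Set SMB = MC: 134.05 - 0.99x = 43.89 + 0.17x → x* = 77.7241.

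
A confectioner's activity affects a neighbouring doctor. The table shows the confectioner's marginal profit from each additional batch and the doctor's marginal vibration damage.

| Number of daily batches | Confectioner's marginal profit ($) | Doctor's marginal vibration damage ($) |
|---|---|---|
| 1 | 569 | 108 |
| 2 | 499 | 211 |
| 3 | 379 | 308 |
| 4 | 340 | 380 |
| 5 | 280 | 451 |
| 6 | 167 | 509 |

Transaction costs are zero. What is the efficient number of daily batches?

Bargaining reaches the level where marginal profit last exceeds marginal vibration damage.
That holds through level 3 (379 ≥ 308) but not at 4 (340 < 380).

3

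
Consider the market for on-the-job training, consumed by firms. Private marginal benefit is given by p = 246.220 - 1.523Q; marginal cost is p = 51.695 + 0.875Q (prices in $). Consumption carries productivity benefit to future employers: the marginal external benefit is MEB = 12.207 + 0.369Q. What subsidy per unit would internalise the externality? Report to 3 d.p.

Social marginal benefit = demand + MEB = 258.427 - 1.154Q.
Set SMB = MC: 258.427 - 1.154Q = 51.695 + 0.875Q → Q* = 101.8886.
The Pigouvian subsidy equals MEB at Q*: 12.207 + 0.369×101.8886 = 49.8039.

subsidy = $49.804 per unit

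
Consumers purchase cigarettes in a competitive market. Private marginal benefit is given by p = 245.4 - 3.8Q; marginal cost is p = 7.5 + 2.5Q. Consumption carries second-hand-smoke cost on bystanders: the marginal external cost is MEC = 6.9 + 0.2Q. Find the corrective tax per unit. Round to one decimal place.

tax = 14.0 per unit

Social marginal benefit = demand − MEC = 238.5 - 4.0Q.
Set SMB = MC: 238.5 - 4.0Q = 7.5 + 2.5Q → Q* = 35.5385.
The Pigouvian tax equals MEC at Q*: 6.9 + 0.2×35.5385 = 14.0077.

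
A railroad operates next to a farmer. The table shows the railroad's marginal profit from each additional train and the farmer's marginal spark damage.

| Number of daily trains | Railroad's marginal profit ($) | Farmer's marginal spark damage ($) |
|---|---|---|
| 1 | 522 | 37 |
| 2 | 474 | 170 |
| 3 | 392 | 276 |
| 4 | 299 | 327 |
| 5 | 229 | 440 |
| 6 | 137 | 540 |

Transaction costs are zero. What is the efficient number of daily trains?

3

Bargaining reaches the level where marginal profit last exceeds marginal spark damage.
That holds through level 3 (392 ≥ 276) but not at 4 (299 < 327).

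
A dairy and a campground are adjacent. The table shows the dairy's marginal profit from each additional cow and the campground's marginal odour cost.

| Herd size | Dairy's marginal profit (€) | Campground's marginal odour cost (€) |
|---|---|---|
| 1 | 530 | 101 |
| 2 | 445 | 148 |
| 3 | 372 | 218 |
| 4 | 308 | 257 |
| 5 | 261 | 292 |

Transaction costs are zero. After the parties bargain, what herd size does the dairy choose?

4

Bargaining reaches the level where marginal profit last exceeds marginal odour cost.
That holds through level 4 (308 ≥ 257) but not at 5 (261 < 292).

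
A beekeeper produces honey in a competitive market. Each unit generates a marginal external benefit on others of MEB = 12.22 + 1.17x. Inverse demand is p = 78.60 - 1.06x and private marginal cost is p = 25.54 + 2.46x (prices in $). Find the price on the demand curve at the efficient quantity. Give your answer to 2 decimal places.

P = $49.15

Social marginal cost = private MC − MEB = 13.32 + 1.29x.
Set SMC = demand: 13.32 + 1.29x = 78.60 - 1.06x → x* = 27.7787.
Consumer price on the demand curve at x*: 78.60 − 1.06×27.7787 = 49.1546.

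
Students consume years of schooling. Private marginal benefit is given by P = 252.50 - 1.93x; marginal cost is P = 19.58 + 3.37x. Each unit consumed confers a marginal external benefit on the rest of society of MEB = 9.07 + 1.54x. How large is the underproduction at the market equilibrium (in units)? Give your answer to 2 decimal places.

20.41 units

Market equilibrium (private): 19.58 + 3.37x = 252.50 - 1.93x → x_m = 43.9472.
Social marginal benefit = demand + MEB = 261.57 - 0.39x.
Set SMB = MC: 261.57 - 0.39x = 19.58 + 3.37x → x* = 64.3590.
Gap = |43.9472 − 64.3590| = 20.4118.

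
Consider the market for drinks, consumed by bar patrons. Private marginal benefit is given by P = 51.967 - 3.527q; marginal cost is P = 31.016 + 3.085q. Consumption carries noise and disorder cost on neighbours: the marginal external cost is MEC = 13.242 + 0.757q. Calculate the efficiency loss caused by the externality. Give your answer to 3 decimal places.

Market equilibrium (private): 31.016 + 3.085q = 51.967 - 3.527q → q_m = 3.1686.
Social marginal benefit = demand − MEC = 38.725 - 4.284q.
Set SMB = MC: 38.725 - 4.284q = 31.016 + 3.085q → q* = 1.0461.
The loss is the area between SMB and MC from q* to q_m; with linear curves that's a triangle of height MEC(q_m).
DWL = ½ × 2.1225 × 15.6407 = 16.5987.

DWL = 16.599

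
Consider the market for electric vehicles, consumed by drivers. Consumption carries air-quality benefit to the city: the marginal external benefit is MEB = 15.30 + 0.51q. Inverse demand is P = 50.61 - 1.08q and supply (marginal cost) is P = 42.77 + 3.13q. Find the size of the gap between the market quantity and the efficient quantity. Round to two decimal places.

Market equilibrium (private): 42.77 + 3.13q = 50.61 - 1.08q → q_m = 1.8622.
Social marginal benefit = demand + MEB = 65.91 - 0.57q.
Set SMB = MC: 65.91 - 0.57q = 42.77 + 3.13q → q* = 6.2541.
Gap = |1.8622 − 6.2541| = 4.3919.

4.39 units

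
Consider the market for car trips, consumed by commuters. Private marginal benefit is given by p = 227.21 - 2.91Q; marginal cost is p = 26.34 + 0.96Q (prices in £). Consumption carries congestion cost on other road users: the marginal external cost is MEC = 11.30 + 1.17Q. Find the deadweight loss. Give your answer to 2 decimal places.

DWL = £514.69

Market equilibrium (private): 26.34 + 0.96Q = 227.21 - 2.91Q → Q_m = 51.9044.
Social marginal benefit = demand − MEC = 215.91 - 4.08Q.
Set SMB = MC: 215.91 - 4.08Q = 26.34 + 0.96Q → Q* = 37.6131.
Height of the DWL triangle at Q_m is MC(Q_m) − SMB(Q_m) = MEC(Q_m) = 72.0281.
DWL = ½ × 14.2913 × 72.0281 = 514.6876.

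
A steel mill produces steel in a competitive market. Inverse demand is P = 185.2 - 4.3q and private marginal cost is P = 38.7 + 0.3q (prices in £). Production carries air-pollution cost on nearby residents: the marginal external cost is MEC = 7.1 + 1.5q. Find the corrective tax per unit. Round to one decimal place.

tax = £41.4 per unit

Social marginal cost = private MC + MEC = 45.8 + 1.8q.
Set SMC = demand: 45.8 + 1.8q = 185.2 - 4.3q → q* = 22.8525.
The Pigouvian tax equals MEC at q*: 7.1 + 1.5×22.8525 = 41.3788.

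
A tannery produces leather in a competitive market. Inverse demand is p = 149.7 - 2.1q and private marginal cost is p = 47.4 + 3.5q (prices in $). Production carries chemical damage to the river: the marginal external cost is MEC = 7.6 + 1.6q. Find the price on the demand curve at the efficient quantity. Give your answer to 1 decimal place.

P = $122.1

Social marginal cost = private MC + MEC = 55.0 + 5.1q.
Set SMC = demand: 55.0 + 5.1q = 149.7 - 2.1q → q* = 13.1528.
Consumer price on the demand curve at q*: 149.7 − 2.1×13.1528 = 122.0791.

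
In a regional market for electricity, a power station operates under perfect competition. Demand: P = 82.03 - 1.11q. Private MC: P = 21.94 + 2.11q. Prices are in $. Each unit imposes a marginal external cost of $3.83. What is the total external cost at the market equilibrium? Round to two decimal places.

Market equilibrium (private): 21.94 + 2.11q = 82.03 - 1.11q → q_m = 18.6615.
Total external cost = MEC × q_m = 3.83 × 18.6615 = 71.4735.

$71.47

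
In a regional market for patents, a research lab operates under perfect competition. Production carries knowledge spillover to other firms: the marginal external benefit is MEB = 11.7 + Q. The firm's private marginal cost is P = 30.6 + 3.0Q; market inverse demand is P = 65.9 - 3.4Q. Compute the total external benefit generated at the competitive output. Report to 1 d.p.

79.7

Market equilibrium (private): 30.6 + 3.0Q = 65.9 - 3.4Q → Q_m = 5.5156.
Total external benefit = ∫₀^{Q_m} (11.7 + 1.0Q) dQ = 11.7×5.5156 + ½×1.0×5.5156² = 79.7434.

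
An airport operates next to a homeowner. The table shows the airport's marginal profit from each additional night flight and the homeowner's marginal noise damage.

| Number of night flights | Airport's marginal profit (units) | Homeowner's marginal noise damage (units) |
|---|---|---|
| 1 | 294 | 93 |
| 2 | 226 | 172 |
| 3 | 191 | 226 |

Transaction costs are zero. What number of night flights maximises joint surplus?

Bargaining reaches the level where marginal profit last exceeds marginal noise damage.
That holds through level 2 (226 ≥ 172) but not at 3 (191 < 226).

2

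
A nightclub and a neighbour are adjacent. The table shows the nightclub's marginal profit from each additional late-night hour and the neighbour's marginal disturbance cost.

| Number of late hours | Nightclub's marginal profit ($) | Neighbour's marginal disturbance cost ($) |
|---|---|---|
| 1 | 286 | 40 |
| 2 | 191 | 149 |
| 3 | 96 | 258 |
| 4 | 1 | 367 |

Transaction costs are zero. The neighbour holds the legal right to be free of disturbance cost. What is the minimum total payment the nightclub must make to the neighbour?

$189

Efficient level: marginal profit ≥ marginal disturbance cost through level 2, so k* = 2.
With the neighbour holding the right, the nightclub must at least compensate total damage at k*: 40 + 149 = 189.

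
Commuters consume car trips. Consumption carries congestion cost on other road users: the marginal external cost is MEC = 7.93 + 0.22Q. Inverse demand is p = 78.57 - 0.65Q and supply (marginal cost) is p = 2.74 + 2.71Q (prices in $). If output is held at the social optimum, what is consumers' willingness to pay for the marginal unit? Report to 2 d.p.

Social marginal benefit = demand − MEC = 70.64 - 0.87Q.
Set SMB = MC: 70.64 - 0.87Q = 2.74 + 2.71Q → Q* = 18.9665.
Consumer price on the demand curve at Q*: 78.57 − 0.65×18.9665 = 66.2418.

P = $66.24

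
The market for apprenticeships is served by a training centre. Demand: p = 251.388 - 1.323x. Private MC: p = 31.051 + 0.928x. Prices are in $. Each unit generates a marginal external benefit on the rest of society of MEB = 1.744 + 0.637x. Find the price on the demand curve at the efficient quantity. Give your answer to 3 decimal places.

P = $69.348

Social marginal cost = private MC − MEB = 29.307 + 0.291x.
Set SMC = demand: 29.307 + 0.291x = 251.388 - 1.323x → x* = 137.5967.
Consumer price on the demand curve at x*: 251.388 − 1.323×137.5967 = 69.3476.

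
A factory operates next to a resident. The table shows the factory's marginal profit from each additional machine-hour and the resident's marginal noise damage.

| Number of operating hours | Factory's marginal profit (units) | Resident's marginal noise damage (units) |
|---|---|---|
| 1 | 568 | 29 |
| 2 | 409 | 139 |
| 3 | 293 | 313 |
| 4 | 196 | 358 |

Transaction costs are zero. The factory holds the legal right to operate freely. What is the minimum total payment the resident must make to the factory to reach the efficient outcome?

Left alone the factory would choose level 4 (marginal profit stays positive).
Efficient level: k* = 2 (marginal profit ≥ marginal noise damage through 2).
The resident must at least cover the factory's forgone profit from cutting 4→2: 293 + 196 = 489.

489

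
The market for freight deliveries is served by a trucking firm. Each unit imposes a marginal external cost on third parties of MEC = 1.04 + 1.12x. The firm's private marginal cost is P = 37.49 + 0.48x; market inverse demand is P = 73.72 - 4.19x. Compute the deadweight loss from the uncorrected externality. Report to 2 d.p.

DWL = 8.17

Market equilibrium (private): 37.49 + 0.48x = 73.72 - 4.19x → x_m = 7.7580.
Social marginal cost = private MC + MEC = 38.53 + 1.60x.
Set SMC = demand: 38.53 + 1.60x = 73.72 - 4.19x → x* = 6.0777.
The loss is the area between SMC and demand from x* to x_m; with linear curves that's a triangle of height MEC(x_m).
DWL = ½ × 1.6803 × 9.7290 = 8.1738.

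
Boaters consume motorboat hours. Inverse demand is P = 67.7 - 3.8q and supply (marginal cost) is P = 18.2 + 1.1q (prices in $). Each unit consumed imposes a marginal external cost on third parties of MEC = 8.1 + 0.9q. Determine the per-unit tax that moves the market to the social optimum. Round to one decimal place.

Social marginal benefit = demand − MEC = 59.6 - 4.7q.
Set SMB = MC: 59.6 - 4.7q = 18.2 + 1.1q → q* = 7.1379.
The Pigouvian tax equals MEC at q*: 8.1 + 0.9×7.1379 = 14.5241.

tax = $14.5 per unit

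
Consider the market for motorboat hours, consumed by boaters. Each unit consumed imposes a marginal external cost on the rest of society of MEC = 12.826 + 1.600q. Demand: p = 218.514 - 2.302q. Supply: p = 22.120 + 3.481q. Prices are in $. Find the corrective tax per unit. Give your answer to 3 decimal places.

Social marginal benefit = demand − MEC = 205.688 - 3.902q.
Set SMB = MC: 205.688 - 3.902q = 22.120 + 3.481q → q* = 24.8636.
The Pigouvian tax equals MEC at q*: 12.826 + 1.600×24.8636 = 52.6078.

tax = $52.608 per unit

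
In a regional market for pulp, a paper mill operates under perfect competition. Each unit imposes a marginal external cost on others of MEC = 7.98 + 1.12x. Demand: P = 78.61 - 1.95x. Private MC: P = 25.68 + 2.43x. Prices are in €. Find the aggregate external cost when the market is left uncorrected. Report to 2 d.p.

€178.21

Market equilibrium (private): 25.68 + 2.43x = 78.61 - 1.95x → x_m = 12.0845.
Total external cost = ∫₀^{x_m} (7.98 + 1.12x) dx = 7.98×12.0845 + ½×1.12×12.0845² = 178.2140.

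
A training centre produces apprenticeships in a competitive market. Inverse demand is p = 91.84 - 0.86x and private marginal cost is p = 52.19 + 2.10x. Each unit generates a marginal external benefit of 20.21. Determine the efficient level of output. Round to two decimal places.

x* = 20.22

Social marginal cost = private MC − MEB = 31.98 + 2.10x.
Set SMC = demand: 31.98 + 2.10x = 91.84 - 0.86x → x* = 20.2230.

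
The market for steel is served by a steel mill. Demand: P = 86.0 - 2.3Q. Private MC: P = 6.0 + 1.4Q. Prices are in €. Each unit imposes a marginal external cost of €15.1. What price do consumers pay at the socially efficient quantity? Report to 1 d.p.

Social marginal cost = private MC + MEC = 21.1 + 1.4Q.
Set SMC = demand: 21.1 + 1.4Q = 86.0 - 2.3Q → Q* = 17.5405.
Consumer price on the demand curve at Q*: 86.0 − 2.3×17.5405 = 45.6569.

P = €45.7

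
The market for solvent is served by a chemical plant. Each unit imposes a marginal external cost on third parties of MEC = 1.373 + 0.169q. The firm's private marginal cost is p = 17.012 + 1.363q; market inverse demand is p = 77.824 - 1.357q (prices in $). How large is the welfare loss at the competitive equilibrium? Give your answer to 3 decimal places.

Market equilibrium (private): 17.012 + 1.363q = 77.824 - 1.357q → q_m = 22.3574.
Social marginal cost = private MC + MEC = 18.385 + 1.532q.
Set SMC = demand: 18.385 + 1.532q = 77.824 - 1.357q → q* = 20.5742.
Height of the DWL triangle at q_m is SMC(q_m) − demand(q_m) = MEC(q_m) = 5.1514.
DWL = ½ × 1.7832 × 5.1514 = 4.5930.

DWL = $4.593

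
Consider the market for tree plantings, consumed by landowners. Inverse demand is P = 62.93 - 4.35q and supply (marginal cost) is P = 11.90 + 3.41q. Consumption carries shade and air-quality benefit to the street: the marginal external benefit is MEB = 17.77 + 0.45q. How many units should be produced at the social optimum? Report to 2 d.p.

q* = 9.41

Social marginal benefit = demand + MEB = 80.70 - 3.90q.
Set SMB = MC: 80.70 - 3.90q = 11.90 + 3.41q → q* = 9.4118.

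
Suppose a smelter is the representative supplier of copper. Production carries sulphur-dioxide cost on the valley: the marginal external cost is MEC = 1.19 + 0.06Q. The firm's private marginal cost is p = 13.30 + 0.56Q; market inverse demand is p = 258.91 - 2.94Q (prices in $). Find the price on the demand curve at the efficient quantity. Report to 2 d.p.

P = $57.06

Social marginal cost = private MC + MEC = 14.49 + 0.62Q.
Set SMC = demand: 14.49 + 0.62Q = 258.91 - 2.94Q → Q* = 68.6573.
Consumer price on the demand curve at Q*: 258.91 − 2.94×68.6573 = 57.0575.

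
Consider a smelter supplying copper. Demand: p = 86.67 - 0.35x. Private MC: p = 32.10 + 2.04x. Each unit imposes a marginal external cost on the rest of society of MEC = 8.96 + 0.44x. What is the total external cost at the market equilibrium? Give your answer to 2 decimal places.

319.27

Market equilibrium (private): 32.10 + 2.04x = 86.67 - 0.35x → x_m = 22.8326.
Total external cost = ∫₀^{x_m} (8.96 + 0.44x) dx = 8.96×22.8326 + ½×0.44×22.8326² = 319.2722.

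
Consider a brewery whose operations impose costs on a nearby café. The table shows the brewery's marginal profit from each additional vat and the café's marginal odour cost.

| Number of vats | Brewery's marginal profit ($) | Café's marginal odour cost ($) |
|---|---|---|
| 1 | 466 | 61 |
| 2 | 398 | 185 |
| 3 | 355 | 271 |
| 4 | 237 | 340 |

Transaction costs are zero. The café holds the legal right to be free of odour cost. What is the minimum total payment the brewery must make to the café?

Efficient level: marginal profit ≥ marginal odour cost through level 3, so k* = 3.
With the café holding the right, the brewery must at least compensate total damage at k*: 61 + 185 + 271 = 517.

$517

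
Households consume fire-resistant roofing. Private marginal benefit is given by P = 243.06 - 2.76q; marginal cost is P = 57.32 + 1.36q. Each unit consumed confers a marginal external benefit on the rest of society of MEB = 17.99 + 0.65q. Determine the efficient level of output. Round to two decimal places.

q* = 58.71

Social marginal benefit = demand + MEB = 261.05 - 2.11q.
Set SMB = MC: 261.05 - 2.11q = 57.32 + 1.36q → q* = 58.7118.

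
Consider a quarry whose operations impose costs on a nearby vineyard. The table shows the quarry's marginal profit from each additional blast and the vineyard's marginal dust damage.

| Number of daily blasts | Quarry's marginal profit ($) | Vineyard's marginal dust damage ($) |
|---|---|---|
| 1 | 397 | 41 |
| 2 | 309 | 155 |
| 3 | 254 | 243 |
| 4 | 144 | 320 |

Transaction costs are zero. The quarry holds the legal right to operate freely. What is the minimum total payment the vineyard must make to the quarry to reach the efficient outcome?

$144

Left alone the quarry would choose level 4 (marginal profit stays positive).
Efficient level: k* = 3 (marginal profit ≥ marginal dust damage through 3).
The vineyard must at least cover the quarry's forgone profit from cutting 4→3: 144 = 144.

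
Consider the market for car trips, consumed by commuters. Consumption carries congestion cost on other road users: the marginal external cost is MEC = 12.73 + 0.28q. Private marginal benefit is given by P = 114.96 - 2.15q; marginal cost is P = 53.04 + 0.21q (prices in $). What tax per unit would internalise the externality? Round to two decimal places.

tax = $17.95 per unit

Social marginal benefit = demand − MEC = 102.23 - 2.43q.
Set SMB = MC: 102.23 - 2.43q = 53.04 + 0.21q → q* = 18.6326.
The Pigouvian tax equals MEC at q*: 12.73 + 0.28×18.6326 = 17.9471.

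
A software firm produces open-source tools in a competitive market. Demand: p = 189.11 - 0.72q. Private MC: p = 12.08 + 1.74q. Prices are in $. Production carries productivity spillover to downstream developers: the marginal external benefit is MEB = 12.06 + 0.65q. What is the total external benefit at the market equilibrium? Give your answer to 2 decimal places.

$2550.97

Market equilibrium (private): 12.08 + 1.74q = 189.11 - 0.72q → q_m = 71.9634.
Total external benefit = ∫₀^{q_m} (12.06 + 0.65q) dq = 12.06×71.9634 + ½×0.65×71.9634² = 2550.9662.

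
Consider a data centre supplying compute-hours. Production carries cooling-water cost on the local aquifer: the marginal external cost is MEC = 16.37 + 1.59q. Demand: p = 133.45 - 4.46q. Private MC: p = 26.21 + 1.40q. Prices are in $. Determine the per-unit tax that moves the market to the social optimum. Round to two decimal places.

tax = $35.76 per unit

Social marginal cost = private MC + MEC = 42.58 + 2.99q.
Set SMC = demand: 42.58 + 2.99q = 133.45 - 4.46q → q* = 12.1973.
The Pigouvian tax equals MEC at q*: 16.37 + 1.59×12.1973 = 35.7637.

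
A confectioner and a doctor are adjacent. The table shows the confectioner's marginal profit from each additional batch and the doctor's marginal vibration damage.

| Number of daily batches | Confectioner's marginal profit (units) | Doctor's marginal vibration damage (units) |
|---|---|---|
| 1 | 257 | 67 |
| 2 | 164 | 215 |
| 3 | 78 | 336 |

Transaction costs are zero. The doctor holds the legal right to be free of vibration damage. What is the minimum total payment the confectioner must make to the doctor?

Efficient level: marginal profit ≥ marginal vibration damage through level 1, so k* = 1.
With the doctor holding the right, the confectioner must at least compensate total damage at k*: 67 = 67.

67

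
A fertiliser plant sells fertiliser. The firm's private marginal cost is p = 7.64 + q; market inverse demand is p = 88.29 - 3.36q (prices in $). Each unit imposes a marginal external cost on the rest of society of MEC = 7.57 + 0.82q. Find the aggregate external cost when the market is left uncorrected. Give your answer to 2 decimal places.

Market equilibrium (private): 7.64 + q = 88.29 - 3.36q → q_m = 18.4977.
Total external cost = ∫₀^{q_m} (7.57 + 0.82q) dq = 7.57×18.4977 + ½×0.82×18.4977² = 280.3152.

$280.32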